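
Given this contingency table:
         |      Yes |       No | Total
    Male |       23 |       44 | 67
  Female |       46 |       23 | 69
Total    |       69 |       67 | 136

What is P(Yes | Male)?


P(Yes | Male) = 23/(23+44) = 23/67

P(Yes|Male) = 23/67 ≈ 34.33%


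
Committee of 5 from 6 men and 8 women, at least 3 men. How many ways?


Count by #men:
  3M,2W: C(6,3)×C(8,2)=560
  4M,1W: C(6,4)×C(8,1)=120
  5M,0W: C(6,5)×C(8,0)=6
Total = 686

686


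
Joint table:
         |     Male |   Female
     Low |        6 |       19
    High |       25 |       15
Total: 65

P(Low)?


P(Low) = (6+19)/65 = 25/65 = 5/13

P(Low) = 5/13 ≈ 38.46%


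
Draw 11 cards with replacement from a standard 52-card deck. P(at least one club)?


P(not a club) = 39/52 = 3/4
P(none in 11 draws) = (3/4)^11 = 177147/4194304
P(≥1 club) = 1 - 177147/4194304 = 4017157/4194304

P = 4017157/4194304 ≈ 95.78%


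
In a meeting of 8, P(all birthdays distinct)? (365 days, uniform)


P(all different) = Π(365-i)/365 for i=0..7
= (365/365)×(364/365)×...×(358/365)
= 0.925665

P ≈ 0.9257 ≈ 92.57%


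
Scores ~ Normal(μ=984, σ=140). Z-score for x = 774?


z = (x - μ)/σ = (774 - 984)/140 = -1.5

z = -1.5


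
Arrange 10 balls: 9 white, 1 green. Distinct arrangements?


10!/(9!×1!) = 10

10


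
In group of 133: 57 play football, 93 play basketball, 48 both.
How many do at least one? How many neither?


|A∪B| = 57+93-48 = 102
Neither = 133-102 = 31

At least one: 102; Neither: 31


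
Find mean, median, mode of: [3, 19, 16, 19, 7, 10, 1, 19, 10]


Sorted: [1, 3, 7, 10, 10, 16, 19, 19, 19]
Mean = 104/9
Median = 10
Freq: {3: 1, 19: 3, 16: 1, 7: 1, 10: 2, 1: 1}
Mode: [19]

Mean=104/9, Median=10, Mode=19


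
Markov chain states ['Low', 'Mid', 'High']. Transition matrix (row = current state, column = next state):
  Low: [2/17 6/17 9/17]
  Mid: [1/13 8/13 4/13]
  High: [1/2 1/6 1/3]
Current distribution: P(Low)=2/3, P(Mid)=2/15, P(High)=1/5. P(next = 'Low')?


P(next=Low) = Σᵢ P(now=i)×P(i→Low)
= 2/3×2/17 + 2/15×1/13 + 1/5×1/2
= 4/51 + 2/195 + 1/10 = 417/2210

P = 417/2210 ≈ 0.1887


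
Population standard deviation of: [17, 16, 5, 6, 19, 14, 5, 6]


Mean = 88/8 = 11
  (17-11)²=36
  (16-11)²=25
  (5-11)²=36
  (6-11)²=25
  (19-11)²=64
  (14-11)²=9
  (5-11)²=36
  (6-11)²=25
Σ(x-μ)² = 256
σ² = 256/8 = 32

σ = √(32) ≈ 5.6569


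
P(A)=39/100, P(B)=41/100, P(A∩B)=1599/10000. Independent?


P(A)×P(B) = 1599/10000
P(A∩B) = 1599/10000
Equal ✓ → Independent

Yes, independent


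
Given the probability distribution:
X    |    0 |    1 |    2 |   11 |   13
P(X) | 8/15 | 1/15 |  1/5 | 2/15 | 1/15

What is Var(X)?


E[X] = 14/5
E[X²] = 424/15
Var(X) = E[X²] - (E[X])² = 424/15 - 196/25 = 1532/75

Var(X) = 1532/75 ≈ 20.4267


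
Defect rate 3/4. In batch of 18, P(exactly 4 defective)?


Binomial: P(X=4) = C(18,4)×p^4×(1-p)^14
= 3060 × 81/256 × 1/268435456 = 61965/17179869184

P(X=4) = 61965/17179869184 ≈ 0.00%


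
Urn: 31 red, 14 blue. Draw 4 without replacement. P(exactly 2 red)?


Hypergeometric: C(31,2)×C(14,2)/C(45,4)
= 465×91/148995 = 403/1419

P(X=2) = 403/1419 ≈ 28.40%


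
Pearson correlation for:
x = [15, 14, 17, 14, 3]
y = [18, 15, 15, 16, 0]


n=5, Σx=63, Σy=64, Σxy=959, Σx²=915, Σy²=1030
r = (5×959 - 63×64)/√((5×915 - 63²)(5×1030 - 64²))
= 763/√(606×1054) = 763/√638724 ≈ 763/799.2021 ≈ 0.9547

r ≈ 0.9547


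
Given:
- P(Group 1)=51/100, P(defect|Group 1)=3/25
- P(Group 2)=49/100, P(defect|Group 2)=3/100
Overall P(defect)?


P(B) = Σ P(B|Aᵢ)×P(Aᵢ)
  3/25×51/100 = 153/2500
  3/100×49/100 = 147/10000
Sum = 759/10000

P(defect) = 759/10000 ≈ 7.59%


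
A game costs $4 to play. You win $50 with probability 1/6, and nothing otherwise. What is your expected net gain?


E[gain] = (50-4)×1/6 + (-4)×5/6
= 23/3 - 10/3 = 13/3

Expected net gain = $13/3 ≈ $4.33


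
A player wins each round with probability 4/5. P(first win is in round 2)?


Geometric: P(X=2) = (1-p)^(k-1)×p = (1/5)^1×4/5 = 4/25

P(X=2) = 4/25 ≈ 16.00%


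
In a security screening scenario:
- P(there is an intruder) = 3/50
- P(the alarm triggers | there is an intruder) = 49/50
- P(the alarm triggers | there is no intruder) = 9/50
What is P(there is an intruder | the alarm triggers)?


Using Bayes' theorem:
P(A|B) = P(B|A)·P(A) / P(B)

P(the alarm triggers) = 49/50 × 3/50 + 9/50 × 47/50
= 147/2500 + 423/2500 = 57/250

P(there is an intruder|the alarm triggers) = (147/2500) / (57/250) = 49/190

P(there is an intruder|the alarm triggers) = 49/190 ≈ 25.79%


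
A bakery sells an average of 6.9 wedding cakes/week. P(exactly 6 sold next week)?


Poisson(λ=6.9): P(X=6) = e^(-λ)×λ^k/k!
= e^(-6.9) × 6.9^6 / 6!
≈ 0.001007785429 × 107918.163081 / 720 ≈ 0.151053

P(X=6) ≈ 0.151053 ≈ 15.11%


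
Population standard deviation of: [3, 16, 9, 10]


Mean = 38/4 = 19/2
  (3-19/2)²=169/4
  (16-19/2)²=169/4
  (9-19/2)²=1/4
  (10-19/2)²=1/4
Σ(x-μ)² = 85
σ² = 85/4

σ = √(85/4) ≈ 4.6098


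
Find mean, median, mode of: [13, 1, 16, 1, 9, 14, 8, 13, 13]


Sorted: [1, 1, 8, 9, 13, 13, 13, 14, 16]
Mean = 88/9
Median = 13
Freq: {13: 3, 1: 2, 16: 1, 9: 1, 14: 1, 8: 1}
Mode: [13]

Mean=88/9, Median=13, Mode=13


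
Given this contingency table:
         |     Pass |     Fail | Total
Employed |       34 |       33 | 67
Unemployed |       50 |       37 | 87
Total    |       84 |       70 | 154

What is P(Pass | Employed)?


P(Pass | Employed) = 34/(34+33) = 34/67

P(Pass|Employed) = 34/67 ≈ 50.75%


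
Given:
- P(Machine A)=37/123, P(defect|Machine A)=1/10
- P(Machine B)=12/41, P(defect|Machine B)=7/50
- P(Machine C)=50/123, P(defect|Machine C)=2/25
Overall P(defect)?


P(B) = Σ P(B|Aᵢ)×P(Aᵢ)
  1/10×37/123 = 37/1230
  7/50×12/41 = 42/1025
  2/25×50/123 = 4/123
Sum = 637/6150

P(defect) = 637/6150 ≈ 10.36%


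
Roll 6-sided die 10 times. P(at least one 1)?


P(no 1)^10 = (5/6)^10 = 9765625/60466176
P(≥1) = 1 - 9765625/60466176 = 50700551/60466176

P = 50700551/60466176 ≈ 83.85%


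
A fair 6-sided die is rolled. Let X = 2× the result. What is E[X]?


E[die] = (1+6)/2 = 7/2
E[X] = 2 × 7/2 = 7

E[X] = 7


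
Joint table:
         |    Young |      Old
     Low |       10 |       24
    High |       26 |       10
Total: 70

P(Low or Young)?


P(Low∨Young) = P(Low) + P(Young) - P(Low∧Young)
= (34 + 36 - 10)/70 = 60/70 = 6/7

P = 6/7 ≈ 85.71%


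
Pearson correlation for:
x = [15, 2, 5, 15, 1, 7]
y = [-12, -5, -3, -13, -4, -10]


n=6, Σx=45, Σy=-47, Σxy=-474, Σx²=529, Σy²=463
r = (6×(-474) - 45×(-47))/√((6×529 - 45²)(6×463 - (-47)²))
= -729/√(1149×569) = -729/√653781 ≈ -729/808.5673 ≈ -0.9016

r ≈ -0.9016


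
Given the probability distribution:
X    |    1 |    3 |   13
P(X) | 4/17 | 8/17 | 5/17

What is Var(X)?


E[X] = 93/17
E[X²] = 921/17
Var(X) = E[X²] - (E[X])² = 921/17 - 8649/289 = 7008/289

Var(X) = 7008/289 ≈ 24.2491


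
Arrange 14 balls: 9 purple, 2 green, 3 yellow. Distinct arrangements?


14!/(9!×2!×3!) = 20020

20020


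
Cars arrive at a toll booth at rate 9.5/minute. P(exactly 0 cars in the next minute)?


Poisson(λ=9.5): P(X=0) = e^(-λ)×λ^k/k!
= e^(-9.5) × 9.5^0 / 0!
≈ 7.485182989e-05 × 1 / 1 ≈ 0.000075

P(X=0) ≈ 0.000075 ≈ 0.01%


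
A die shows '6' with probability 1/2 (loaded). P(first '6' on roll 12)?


Geometric: P(X=12) = (1-p)^(k-1)×p = (1/2)^11×1/2 = 1/4096

P(X=12) = 1/4096 ≈ 0.02%


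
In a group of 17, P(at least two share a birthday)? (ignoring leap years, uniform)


P(all different) = Π(365-i)/365 for i=0..16
= 0.684992
P(match) = 1 - 0.684992 = 0.315008

P ≈ 0.3150 ≈ 31.50%


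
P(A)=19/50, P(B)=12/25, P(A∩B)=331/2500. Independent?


P(A)×P(B) = 114/625
P(A∩B) = 331/2500
Not equal → NOT independent

No, not independent


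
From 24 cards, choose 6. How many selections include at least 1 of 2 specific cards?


Complement: C(24,6) - C(22,6) = 134596 - 74613 = 59983

59983


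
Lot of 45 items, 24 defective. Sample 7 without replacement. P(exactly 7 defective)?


Hypergeometric: C(24,7)×C(21,0)/C(45,7)
= 346104×1/45379620 = 874/114595

P(X=7) = 874/114595 ≈ 0.76%


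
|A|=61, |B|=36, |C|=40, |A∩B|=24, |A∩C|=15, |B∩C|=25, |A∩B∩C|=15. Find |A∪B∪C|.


|A∪B∪C| = 61+36+40-24-15-25+15 = 88

|A∪B∪C| = 88


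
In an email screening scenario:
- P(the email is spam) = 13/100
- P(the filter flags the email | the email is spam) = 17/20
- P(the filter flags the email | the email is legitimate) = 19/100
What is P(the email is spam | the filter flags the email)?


Using Bayes' theorem:
P(A|B) = P(B|A)·P(A) / P(B)

P(the filter flags the email) = 17/20 × 13/100 + 19/100 × 87/100
= 221/2000 + 1653/10000 = 1379/5000

P(the email is spam|the filter flags the email) = (221/2000) / (1379/5000) = 1105/2758

P(the email is spam|the filter flags the email) = 1105/2758 ≈ 40.07%


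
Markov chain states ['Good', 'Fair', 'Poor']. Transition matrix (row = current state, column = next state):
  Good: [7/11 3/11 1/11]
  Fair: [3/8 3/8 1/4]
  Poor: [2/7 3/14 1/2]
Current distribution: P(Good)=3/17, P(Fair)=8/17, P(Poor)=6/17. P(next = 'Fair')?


P(next=Fair) = Σᵢ P(now=i)×P(i→Fair)
= 3/17×3/11 + 8/17×3/8 + 6/17×3/14
= 9/187 + 3/17 + 9/119 = 393/1309

P = 393/1309 ≈ 0.3002


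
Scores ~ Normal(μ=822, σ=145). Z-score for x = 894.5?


z = (x - μ)/σ = (894.5 - 822)/145 = 0.5

z = 0.5


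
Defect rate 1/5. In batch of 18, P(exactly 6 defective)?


Binomial: P(X=6) = C(18,6)×p^6×(1-p)^12
= 18564 × 1/15625 × 16777216/244140625 = 311452237824/3814697265625

P(X=6) = 311452237824/3814697265625 ≈ 8.16%


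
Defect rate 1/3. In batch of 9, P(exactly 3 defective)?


Binomial: P(X=3) = C(9,3)×p^3×(1-p)^6
= 84 × 1/27 × 64/729 = 1792/6561

P(X=3) = 1792/6561 ≈ 27.31%


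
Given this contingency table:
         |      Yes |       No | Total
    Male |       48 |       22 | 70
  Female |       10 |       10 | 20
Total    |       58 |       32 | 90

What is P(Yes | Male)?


P(Yes | Male) = 48/(48+22) = 48/70 = 24/35

P(Yes|Male) = 24/35 ≈ 68.57%


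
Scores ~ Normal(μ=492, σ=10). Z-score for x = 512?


z = (x - μ)/σ = (512 - 492)/10 = 2.0

z = 2.0


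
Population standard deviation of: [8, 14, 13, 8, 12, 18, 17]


Mean = 90/7
  (8-90/7)²=1156/49
  (14-90/7)²=64/49
  (13-90/7)²=1/49
  (8-90/7)²=1156/49
  (12-90/7)²=36/49
  (18-90/7)²=1296/49
  (17-90/7)²=841/49
Σ(x-μ)² = 650/7
σ² = (650/7)/7 = 650/49

σ = √(650/49) ≈ 3.6422


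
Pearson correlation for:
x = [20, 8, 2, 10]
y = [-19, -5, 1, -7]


n=4, Σx=40, Σy=-30, Σxy=-488, Σx²=568, Σy²=436
r = (4×(-488) - 40×(-30))/√((4×568 - 40²)(4×436 - (-30)²))
= -752/√(672×844) = -752/√567168 ≈ -752/753.1056 ≈ -0.9985

r ≈ -0.9985


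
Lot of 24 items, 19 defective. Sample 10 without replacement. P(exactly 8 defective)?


Hypergeometric: C(19,8)×C(5,2)/C(24,10)
= 75582×10/1961256 = 195/506

P(X=8) = 195/506 ≈ 38.54%


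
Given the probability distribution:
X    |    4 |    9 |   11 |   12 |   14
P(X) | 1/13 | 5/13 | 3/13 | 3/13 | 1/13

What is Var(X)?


E[X] = 132/13
E[X²] = 1412/13
Var(X) = E[X²] - (E[X])² = 1412/13 - 17424/169 = 932/169

Var(X) = 932/169 ≈ 5.5148


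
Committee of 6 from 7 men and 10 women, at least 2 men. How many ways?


Count by #men:
  2M,4W: C(7,2)×C(10,4)=4410
  3M,3W: C(7,3)×C(10,3)=4200
  4M,2W: C(7,4)×C(10,2)=1575
  5M,1W: C(7,5)×C(10,1)=210
  6M,0W: C(7,6)×C(10,0)=7
Total = 10402

10402


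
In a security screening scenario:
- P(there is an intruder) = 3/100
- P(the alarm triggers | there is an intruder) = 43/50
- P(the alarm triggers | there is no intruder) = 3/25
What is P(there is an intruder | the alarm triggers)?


Using Bayes' theorem:
P(A|B) = P(B|A)·P(A) / P(B)

P(the alarm triggers) = 43/50 × 3/100 + 3/25 × 97/100
= 129/5000 + 291/2500 = 711/5000

P(there is an intruder|the alarm triggers) = (129/5000) / (711/5000) = 43/237

P(there is an intruder|the alarm triggers) = 43/237 ≈ 18.14%


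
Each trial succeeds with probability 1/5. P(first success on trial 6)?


Geometric: P(X=6) = (1-p)^(k-1)×p = (4/5)^5×1/5 = 1024/15625

P(X=6) = 1024/15625 ≈ 6.55%


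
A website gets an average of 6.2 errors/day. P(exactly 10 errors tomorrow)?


Poisson(λ=6.2): P(X=10) = e^(-λ)×λ^k/k!
= e^(-6.2) × 6.2^10 / 10!
≈ 0.002029430636 × 83929936.5868 / 3628800 ≈ 0.046938

P(X=10) ≈ 0.046938 ≈ 4.69%


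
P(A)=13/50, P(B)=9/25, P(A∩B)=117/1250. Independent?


P(A)×P(B) = 117/1250
P(A∩B) = 117/1250
Equal ✓ → Independent

Yes, independent


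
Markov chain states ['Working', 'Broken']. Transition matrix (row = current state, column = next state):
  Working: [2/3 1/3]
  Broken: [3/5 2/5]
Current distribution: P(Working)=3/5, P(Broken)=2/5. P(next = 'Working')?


P(next=Working) = Σᵢ P(now=i)×P(i→Working)
= 3/5×2/3 + 2/5×3/5
= 2/5 + 6/25 = 16/25

P = 16/25 ≈ 0.6400


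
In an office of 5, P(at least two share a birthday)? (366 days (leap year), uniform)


P(all different) = Π(366-i)/366 for i=0..4
= 0.972938
P(match) = 1 - 0.972938 = 0.027062

P ≈ 0.0271 ≈ 2.71%


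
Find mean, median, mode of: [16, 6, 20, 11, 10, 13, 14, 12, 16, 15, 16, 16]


Sorted: [6, 10, 11, 12, 13, 14, 15, 16, 16, 16, 16, 20]
Mean = 165/12 = 55/4
Median = 29/2
Freq: {16: 4, 6: 1, 20: 1, 11: 1, 10: 1, 13: 1, 14: 1, 12: 1, 15: 1}
Mode: [16]

Mean=55/4, Median=29/2, Mode=16


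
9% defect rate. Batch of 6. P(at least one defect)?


P(all good) = (91/100)^6 = 567869252041/1000000000000
P(≥1 defect) = 432130747959/1000000000000

P = 432130747959/1000000000000 ≈ 43.21%


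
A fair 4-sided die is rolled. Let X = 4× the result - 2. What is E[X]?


E[die] = (1+4)/2 = 5/2
E[X] = 4×5/2 - 2 = 8

E[X] = 8


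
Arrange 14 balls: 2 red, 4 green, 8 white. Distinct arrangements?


14!/(2!×4!×8!) = 45045

45045


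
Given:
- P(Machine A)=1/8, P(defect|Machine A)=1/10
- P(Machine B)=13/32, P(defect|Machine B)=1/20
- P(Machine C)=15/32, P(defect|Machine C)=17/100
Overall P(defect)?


P(B) = Σ P(B|Aᵢ)×P(Aᵢ)
  1/10×1/8 = 1/80
  1/20×13/32 = 13/640
  17/100×15/32 = 51/640
Sum = 9/80

P(defect) = 9/80 ≈ 11.25%


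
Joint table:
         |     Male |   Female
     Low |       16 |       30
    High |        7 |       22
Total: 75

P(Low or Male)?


P(Low∨Male) = P(Low) + P(Male) - P(Low∧Male)
= (46 + 23 - 16)/75 = 53/75

P = 53/75 ≈ 70.67%


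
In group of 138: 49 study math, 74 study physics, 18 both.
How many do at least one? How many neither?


|A∪B| = 49+74-18 = 105
Neither = 138-105 = 33

At least one: 105; Neither: 33


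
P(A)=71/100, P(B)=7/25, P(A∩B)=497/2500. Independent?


P(A)×P(B) = 497/2500
P(A∩B) = 497/2500
Equal ✓ → Independent

Yes, independent


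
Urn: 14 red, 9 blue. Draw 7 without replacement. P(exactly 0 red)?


Hypergeometric: C(14,0)×C(9,7)/C(23,7)
= 1×36/245157 = 12/81719

P(X=0) = 12/81719 ≈ 0.01%


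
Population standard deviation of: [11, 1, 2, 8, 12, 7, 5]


Mean = 46/7
  (11-46/7)²=961/49
  (1-46/7)²=1521/49
  (2-46/7)²=1024/49
  (8-46/7)²=100/49
  (12-46/7)²=1444/49
  (7-46/7)²=9/49
  (5-46/7)²=121/49
Σ(x-μ)² = 740/7
σ² = (740/7)/7 = 740/49

σ = √(740/49) ≈ 3.8861


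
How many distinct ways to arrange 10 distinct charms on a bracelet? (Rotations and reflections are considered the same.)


Free circular arrangements: rotations and reflections both identified.
(n-1)!/2 = 9!/2 = 362880/2 = 181440

181440


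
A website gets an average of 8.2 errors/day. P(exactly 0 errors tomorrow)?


Poisson(λ=8.2): P(X=0) = e^(-λ)×λ^k/k!
= e^(-8.2) × 8.2^0 / 0!
≈ 0.00027465357 × 1 / 1 ≈ 0.000275

P(X=0) ≈ 0.000275 ≈ 0.03%


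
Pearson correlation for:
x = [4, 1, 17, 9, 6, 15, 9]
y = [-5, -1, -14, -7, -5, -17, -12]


n=7, Σx=61, Σy=-61, Σxy=-715, Σx²=729, Σy²=729
r = (7×(-715) - 61×(-61))/√((7×729 - 61²)(7×729 - (-61)²))
= -1284/√(1382×1382) = -1284/√1909924 ≈ -1284/1382.0000 ≈ -0.9291

r ≈ -0.9291


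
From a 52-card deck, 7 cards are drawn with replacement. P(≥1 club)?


P(not a club) = 39/52 = 3/4
P(none in 7 draws) = (3/4)^7 = 2187/16384
P(≥1 club) = 1 - 2187/16384 = 14197/16384

P = 14197/16384 ≈ 86.65%


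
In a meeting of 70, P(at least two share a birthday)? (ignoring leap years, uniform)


P(all different) = Π(365-i)/365 for i=0..69
= 0.000840
P(match) = 1 - 0.000840 = 0.999160

P ≈ 0.9992 ≈ 99.92%


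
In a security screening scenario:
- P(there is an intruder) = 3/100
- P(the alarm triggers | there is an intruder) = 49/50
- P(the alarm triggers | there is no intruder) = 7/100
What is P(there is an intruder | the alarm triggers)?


Using Bayes' theorem:
P(A|B) = P(B|A)·P(A) / P(B)

P(the alarm triggers) = 49/50 × 3/100 + 7/100 × 97/100
= 147/5000 + 679/10000 = 973/10000

P(there is an intruder|the alarm triggers) = (147/5000) / (973/10000) = 42/139

P(there is an intruder|the alarm triggers) = 42/139 ≈ 30.22%


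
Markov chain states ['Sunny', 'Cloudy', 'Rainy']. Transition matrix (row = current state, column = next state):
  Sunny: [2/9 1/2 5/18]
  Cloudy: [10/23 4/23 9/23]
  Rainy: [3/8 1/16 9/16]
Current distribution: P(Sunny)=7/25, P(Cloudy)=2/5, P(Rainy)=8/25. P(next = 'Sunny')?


P(next=Sunny) = Σᵢ P(now=i)×P(i→Sunny)
= 7/25×2/9 + 2/5×10/23 + 8/25×3/8
= 14/225 + 4/23 + 3/25 = 1843/5175

P = 1843/5175 ≈ 0.3561


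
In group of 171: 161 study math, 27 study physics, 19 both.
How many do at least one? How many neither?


|A∪B| = 161+27-19 = 169
Neither = 171-169 = 2

At least one: 169; Neither: 2


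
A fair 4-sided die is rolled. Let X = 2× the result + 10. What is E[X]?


E[die] = (1+4)/2 = 5/2
E[X] = 2×5/2 + 10 = 15

E[X] = 15


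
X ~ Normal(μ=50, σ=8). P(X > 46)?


z = (46-50)/8 = -0.5
P(X > 46) = 1 - P(Z ≤ -0.5) = 1 - 0.3085 = 0.6915

P(X > 46) ≈ 0.6915


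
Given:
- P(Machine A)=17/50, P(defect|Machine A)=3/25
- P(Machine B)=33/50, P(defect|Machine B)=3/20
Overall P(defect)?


P(B) = Σ P(B|Aᵢ)×P(Aᵢ)
  3/25×17/50 = 51/1250
  3/20×33/50 = 99/1000
Sum = 699/5000

P(defect) = 699/5000 ≈ 13.98%


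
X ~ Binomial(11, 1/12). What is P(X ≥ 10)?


P(X ≥ 10) = Σ P(X=i) for i=10..11
P(X=10) = 121/743008370688
P(X=11) = 1/743008370688
Sum = 61/371504185344

P(X ≥ 10) = 61/371504185344 ≈ 0.00%


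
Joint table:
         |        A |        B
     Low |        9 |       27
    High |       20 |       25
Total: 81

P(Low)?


P(Low) = (9+27)/81 = 36/81 = 4/9

P(Low) = 4/9 ≈ 44.44%


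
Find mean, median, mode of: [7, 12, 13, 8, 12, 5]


Sorted: [5, 7, 8, 12, 12, 13]
Mean = 57/6 = 19/2
Median = 10
Freq: {7: 1, 12: 2, 13: 1, 8: 1, 5: 1}
Mode: [12]

Mean=19/2, Median=10, Mode=12


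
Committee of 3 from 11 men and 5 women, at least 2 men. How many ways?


Count by #men:
  2M,1W: C(11,2)×C(5,1)=275
  3M,0W: C(11,3)×C(5,0)=165
Total = 440

440


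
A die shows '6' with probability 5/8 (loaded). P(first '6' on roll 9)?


Geometric: P(X=9) = (1-p)^(k-1)×p = (3/8)^8×5/8 = 32805/134217728

P(X=9) = 32805/134217728 ≈ 0.02%


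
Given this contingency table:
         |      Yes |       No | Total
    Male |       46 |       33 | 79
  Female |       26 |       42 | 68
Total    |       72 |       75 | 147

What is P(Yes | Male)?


P(Yes | Male) = 46/(46+33) = 46/79

P(Yes|Male) = 46/79 ≈ 58.23%


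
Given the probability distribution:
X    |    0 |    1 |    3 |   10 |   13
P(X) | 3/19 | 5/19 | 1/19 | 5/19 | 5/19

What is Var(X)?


E[X] = 123/19
E[X²] = 1359/19
Var(X) = E[X²] - (E[X])² = 1359/19 - 15129/361 = 10692/361

Var(X) = 10692/361 ≈ 29.6177


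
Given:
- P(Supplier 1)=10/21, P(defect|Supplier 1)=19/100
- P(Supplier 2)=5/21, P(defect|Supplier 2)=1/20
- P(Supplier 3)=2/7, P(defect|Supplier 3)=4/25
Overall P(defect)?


P(B) = Σ P(B|Aᵢ)×P(Aᵢ)
  19/100×10/21 = 19/210
  1/20×5/21 = 1/84
  4/25×2/7 = 8/175
Sum = 311/2100

P(defect) = 311/2100 ≈ 14.81%


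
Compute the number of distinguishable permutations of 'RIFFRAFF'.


Letters: 8, freq: {'R': 2, 'I': 1, 'F': 4, 'A': 1}
8!/(2!×1!×4!×1!) = 40320/48 = 840

840


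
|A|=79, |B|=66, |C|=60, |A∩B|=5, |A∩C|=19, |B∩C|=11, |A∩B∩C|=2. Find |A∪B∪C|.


|A∪B∪C| = 79+66+60-5-19-11+2 = 172

|A∪B∪C| = 172


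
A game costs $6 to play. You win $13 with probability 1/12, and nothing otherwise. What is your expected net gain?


E[gain] = (13-6)×1/12 + (-6)×11/12
= 7/12 - 11/2 = -59/12

Expected net gain = $-59/12 ≈ $-4.92


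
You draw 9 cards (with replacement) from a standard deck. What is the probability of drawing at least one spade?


P(not a spade) = 39/52 = 3/4
P(none in 9 draws) = (3/4)^9 = 19683/262144
P(≥1 spade) = 1 - 19683/262144 = 242461/262144

P = 242461/262144 ≈ 92.49%


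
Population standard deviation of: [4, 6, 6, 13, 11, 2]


Mean = 42/6 = 7
  (4-7)²=9
  (6-7)²=1
  (6-7)²=1
  (13-7)²=36
  (11-7)²=16
  (2-7)²=25
Σ(x-μ)² = 88
σ² = 88/6 = 44/3

σ = √(44/3) ≈ 3.8297


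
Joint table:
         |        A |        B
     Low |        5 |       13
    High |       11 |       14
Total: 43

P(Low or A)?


P(Low∨A) = P(Low) + P(A) - P(Low∧A)
= (18 + 16 - 5)/43 = 29/43

P = 29/43 ≈ 67.44%


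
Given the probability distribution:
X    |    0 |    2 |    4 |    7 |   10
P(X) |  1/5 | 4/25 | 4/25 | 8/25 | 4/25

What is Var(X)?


E[X] = 24/5
E[X²] = 872/25
Var(X) = E[X²] - (E[X])² = 872/25 - 576/25 = 296/25

Var(X) = 296/25 ≈ 11.8400


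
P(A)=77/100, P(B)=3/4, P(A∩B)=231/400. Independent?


P(A)×P(B) = 231/400
P(A∩B) = 231/400
Equal ✓ → Independent

Yes, independent


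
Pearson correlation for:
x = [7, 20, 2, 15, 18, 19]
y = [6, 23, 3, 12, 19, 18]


n=6, Σx=81, Σy=81, Σxy=1372, Σx²=1363, Σy²=1403
r = (6×1372 - 81×81)/√((6×1363 - 81²)(6×1403 - 81²))
= 1671/√(1617×1857) = 1671/√3002769 ≈ 1671/1732.8500 ≈ 0.9643

r ≈ 0.9643


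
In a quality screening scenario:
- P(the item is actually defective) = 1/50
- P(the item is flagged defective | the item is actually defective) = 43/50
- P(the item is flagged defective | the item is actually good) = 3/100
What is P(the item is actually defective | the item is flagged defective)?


Using Bayes' theorem:
P(A|B) = P(B|A)·P(A) / P(B)

P(the item is flagged defective) = 43/50 × 1/50 + 3/100 × 49/50
= 43/2500 + 147/5000 = 233/5000

P(the item is actually defective|the item is flagged defective) = (43/2500) / (233/5000) = 86/233

P(the item is actually defective|the item is flagged defective) = 86/233 ≈ 36.91%


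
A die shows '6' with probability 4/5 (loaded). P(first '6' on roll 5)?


Geometric: P(X=5) = (1-p)^(k-1)×p = (1/5)^4×4/5 = 4/3125

P(X=5) = 4/3125 ≈ 0.13%


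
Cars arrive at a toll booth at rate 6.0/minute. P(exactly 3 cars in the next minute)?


Poisson(λ=6.0): P(X=3) = e^(-λ)×λ^k/k!
= e^(-6.0) × 6.0^3 / 3!
≈ 0.002478752177 × 216 / 6 ≈ 0.089235

P(X=3) ≈ 0.089235 ≈ 8.92%


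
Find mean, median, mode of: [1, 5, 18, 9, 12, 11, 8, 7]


Sorted: [1, 5, 7, 8, 9, 11, 12, 18]
Mean = 71/8
Median = 17/2
Freq: {1: 1, 5: 1, 18: 1, 9: 1, 12: 1, 11: 1, 8: 1, 7: 1}
Mode: No mode

Mean=71/8, Median=17/2, Mode=No mode


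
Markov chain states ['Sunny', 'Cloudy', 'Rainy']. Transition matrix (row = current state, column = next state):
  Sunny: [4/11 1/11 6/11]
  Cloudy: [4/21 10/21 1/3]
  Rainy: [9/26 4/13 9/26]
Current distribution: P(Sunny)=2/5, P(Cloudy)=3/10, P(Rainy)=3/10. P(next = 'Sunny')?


P(next=Sunny) = Σᵢ P(now=i)×P(i→Sunny)
= 2/5×4/11 + 3/10×4/21 + 3/10×9/26
= 8/55 + 2/35 + 27/260 = 1227/4004

P = 1227/4004 ≈ 0.3064


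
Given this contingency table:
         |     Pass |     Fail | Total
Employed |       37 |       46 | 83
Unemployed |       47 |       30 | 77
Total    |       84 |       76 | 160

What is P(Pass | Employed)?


P(Pass | Employed) = 37/(37+46) = 37/83

P(Pass|Employed) = 37/83 ≈ 44.58%


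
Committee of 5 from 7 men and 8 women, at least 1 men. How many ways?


Count by #men:
  1M,4W: C(7,1)×C(8,4)=490
  2M,3W: C(7,2)×C(8,3)=1176
  3M,2W: C(7,3)×C(8,2)=980
  4M,1W: C(7,4)×C(8,1)=280
  5M,0W: C(7,5)×C(8,0)=21
Total = 2947

2947


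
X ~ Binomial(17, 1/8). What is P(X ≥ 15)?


P(X ≥ 15) = Σ P(X=i) for i=15..17
P(X=15) = 833/281474976710656
P(X=16) = 119/2251799813685248
P(X=17) = 1/2251799813685248
Sum = 53/17592186044416

P(X ≥ 15) = 53/17592186044416 ≈ 0.00%


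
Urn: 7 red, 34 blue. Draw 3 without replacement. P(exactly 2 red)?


Hypergeometric: C(7,2)×C(34,1)/C(41,3)
= 21×34/10660 = 357/5330

P(X=2) = 357/5330 ≈ 6.70%


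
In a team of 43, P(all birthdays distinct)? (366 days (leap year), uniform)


P(all different) = Π(366-i)/366 for i=0..42
= (366/366)×(365/366)×...×(324/366)
= 0.076637

P ≈ 0.0766 ≈ 7.66%


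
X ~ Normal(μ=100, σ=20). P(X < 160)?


z = (160-100)/20 = 3.0
P(Z < 3.0) = 0.9987

P(X < 160) ≈ 0.9987


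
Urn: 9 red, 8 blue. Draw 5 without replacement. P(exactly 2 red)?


Hypergeometric: C(9,2)×C(8,3)/C(17,5)
= 36×56/6188 = 72/221

P(X=2) = 72/221 ≈ 32.58%


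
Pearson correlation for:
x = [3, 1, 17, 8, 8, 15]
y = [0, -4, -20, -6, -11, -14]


n=6, Σx=52, Σy=-55, Σxy=-690, Σx²=652, Σy²=769
r = (6×(-690) - 52×(-55))/√((6×652 - 52²)(6×769 - (-55)²))
= -1280/√(1208×1589) = -1280/√1919512 ≈ -1280/1385.4645 ≈ -0.9239

r ≈ -0.9239


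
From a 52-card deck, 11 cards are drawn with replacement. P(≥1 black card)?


P(not a black card) = 26/52 = 1/2
P(none in 11 draws) = (1/2)^11 = 1/2048
P(≥1 black card) = 1 - 1/2048 = 2047/2048

P = 2047/2048 ≈ 99.95%


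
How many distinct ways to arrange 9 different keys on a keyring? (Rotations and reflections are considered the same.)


Free circular arrangements: rotations and reflections both identified.
(n-1)!/2 = 8!/2 = 40320/2 = 20160

20160


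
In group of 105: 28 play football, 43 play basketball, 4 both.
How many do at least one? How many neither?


|A∪B| = 28+43-4 = 67
Neither = 105-67 = 38

At least one: 67; Neither: 38


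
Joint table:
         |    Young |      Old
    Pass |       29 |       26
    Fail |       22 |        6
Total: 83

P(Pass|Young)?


P(Pass|Young) = 29/(29+22) = 29/51

P = 29/51 ≈ 56.86%


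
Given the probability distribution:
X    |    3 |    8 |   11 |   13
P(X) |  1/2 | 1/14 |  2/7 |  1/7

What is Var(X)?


E[X] = 99/14
E[X²] = 949/14
Var(X) = E[X²] - (E[X])² = 949/14 - 9801/196 = 3485/196

Var(X) = 3485/196 ≈ 17.7806


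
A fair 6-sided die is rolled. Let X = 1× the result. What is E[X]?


E[die] = (1+6)/2 = 7/2
E[X] = 1 × 7/2 = 7/2

E[X] = 7/2


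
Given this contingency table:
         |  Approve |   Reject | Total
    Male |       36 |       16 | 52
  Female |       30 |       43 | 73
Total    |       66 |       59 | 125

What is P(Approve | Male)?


P(Approve | Male) = 36/(36+16) = 36/52 = 9/13

P(Approve|Male) = 9/13 ≈ 69.23%


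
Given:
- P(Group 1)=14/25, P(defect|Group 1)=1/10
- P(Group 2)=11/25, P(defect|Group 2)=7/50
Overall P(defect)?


P(B) = Σ P(B|Aᵢ)×P(Aᵢ)
  1/10×14/25 = 7/125
  7/50×11/25 = 77/1250
Sum = 147/1250

P(defect) = 147/1250 ≈ 11.76%


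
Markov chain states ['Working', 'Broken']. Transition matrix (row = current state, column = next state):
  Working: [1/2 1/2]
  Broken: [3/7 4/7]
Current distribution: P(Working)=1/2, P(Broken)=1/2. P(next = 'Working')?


P(next=Working) = Σᵢ P(now=i)×P(i→Working)
= 1/2×1/2 + 1/2×3/7
= 1/4 + 3/14 = 13/28

P = 13/28 ≈ 0.4643


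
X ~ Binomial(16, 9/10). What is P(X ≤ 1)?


P(X ≤ 1) = Σ P(X=i) for i=0..1
P(X=0) = 1/10000000000000000
P(X=1) = 9/625000000000000
Sum = 29/2000000000000000

P(X ≤ 1) = 29/2000000000000000 ≈ 0.00%


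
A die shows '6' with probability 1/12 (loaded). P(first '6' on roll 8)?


Geometric: P(X=8) = (1-p)^(k-1)×p = (11/12)^7×1/12 = 19487171/429981696

P(X=8) = 19487171/429981696 ≈ 4.53%


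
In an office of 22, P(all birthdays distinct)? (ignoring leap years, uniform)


P(all different) = Π(365-i)/365 for i=0..21
= (365/365)×(364/365)×...×(344/365)
= 0.524305

P ≈ 0.5243 ≈ 52.43%


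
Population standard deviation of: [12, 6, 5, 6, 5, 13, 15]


Mean = 62/7
  (12-62/7)²=484/49
  (6-62/7)²=400/49
  (5-62/7)²=729/49
  (6-62/7)²=400/49
  (5-62/7)²=729/49
  (13-62/7)²=841/49
  (15-62/7)²=1849/49
Σ(x-μ)² = 776/7
σ² = (776/7)/7 = 776/49

σ = √(776/49) ≈ 3.9795


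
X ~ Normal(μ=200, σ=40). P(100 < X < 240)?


z₁=(100-200)/40=-2.5, z₂=(240-200)/40=1.0
P = Φ(1.0) - Φ(-2.5) = 0.841345 - 0.006210 = 0.835135 ≈ 0.8351

P(100 < X < 240) ≈ 0.8351


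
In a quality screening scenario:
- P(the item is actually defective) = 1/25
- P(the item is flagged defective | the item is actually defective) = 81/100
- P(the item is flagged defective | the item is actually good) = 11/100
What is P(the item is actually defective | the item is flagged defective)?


Using Bayes' theorem:
P(A|B) = P(B|A)·P(A) / P(B)

P(the item is flagged defective) = 81/100 × 1/25 + 11/100 × 24/25
= 81/2500 + 66/625 = 69/500

P(the item is actually defective|the item is flagged defective) = (81/2500) / (69/500) = 27/115

P(the item is actually defective|the item is flagged defective) = 27/115 ≈ 23.48%


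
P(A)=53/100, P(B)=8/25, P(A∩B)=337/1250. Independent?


P(A)×P(B) = 106/625
P(A∩B) = 337/1250
Not equal → NOT independent

No, not independent


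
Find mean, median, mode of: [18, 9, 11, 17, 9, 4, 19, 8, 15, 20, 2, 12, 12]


Sorted: [2, 4, 8, 9, 9, 11, 12, 12, 15, 17, 18, 19, 20]
Mean = 156/13 = 12
Median = 12
Freq: {18: 1, 9: 2, 11: 1, 17: 1, 4: 1, 19: 1, 8: 1, 15: 1, 20: 1, 2: 1, 12: 2}
Mode: [9, 12]

Mean=12, Median=12, Mode=[9, 12]


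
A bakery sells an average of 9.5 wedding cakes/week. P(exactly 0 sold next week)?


Poisson(λ=9.5): P(X=0) = e^(-λ)×λ^k/k!
= e^(-9.5) × 9.5^0 / 0!
≈ 7.485182989e-05 × 1 / 1 ≈ 0.000075

P(X=0) ≈ 0.000075 ≈ 0.01%


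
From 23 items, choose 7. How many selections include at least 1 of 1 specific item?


Complement: C(23,7) - C(22,7) = 245157 - 170544 = 74613

74613


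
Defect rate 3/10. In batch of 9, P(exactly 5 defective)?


Binomial: P(X=5) = C(9,5)×p^5×(1-p)^4
= 126 × 243/100000 × 2401/10000 = 36756909/500000000

P(X=5) = 36756909/500000000 ≈ 7.35%


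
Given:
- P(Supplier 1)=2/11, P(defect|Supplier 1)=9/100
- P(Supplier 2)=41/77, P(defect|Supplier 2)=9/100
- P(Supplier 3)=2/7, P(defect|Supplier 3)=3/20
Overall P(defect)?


P(B) = Σ P(B|Aᵢ)×P(Aᵢ)
  9/100×2/11 = 9/550
  9/100×41/77 = 369/7700
  3/20×2/7 = 3/70
Sum = 3/28

P(defect) = 3/28 ≈ 10.71%


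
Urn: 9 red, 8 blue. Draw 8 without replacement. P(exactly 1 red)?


Hypergeometric: C(9,1)×C(8,7)/C(17,8)
= 9×8/24310 = 36/12155

P(X=1) = 36/12155 ≈ 0.30%


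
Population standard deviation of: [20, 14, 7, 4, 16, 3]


Mean = 64/6 = 32/3
  (20-32/3)²=784/9
  (14-32/3)²=100/9
  (7-32/3)²=121/9
  (4-32/3)²=400/9
  (16-32/3)²=256/9
  (3-32/3)²=529/9
Σ(x-μ)² = 730/3
σ² = (730/3)/6 = 365/9

σ = √(365/9) ≈ 6.3683


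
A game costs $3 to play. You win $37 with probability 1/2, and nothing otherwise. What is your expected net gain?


E[gain] = (37-3)×1/2 + (-3)×1/2
= 17 - 3/2 = 31/2

Expected net gain = $31/2 ≈ $15.50


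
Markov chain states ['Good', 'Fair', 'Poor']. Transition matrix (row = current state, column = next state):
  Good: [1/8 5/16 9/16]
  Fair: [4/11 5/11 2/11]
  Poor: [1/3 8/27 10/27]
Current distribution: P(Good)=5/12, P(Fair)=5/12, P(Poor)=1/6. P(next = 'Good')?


P(next=Good) = Σᵢ P(now=i)×P(i→Good)
= 5/12×1/8 + 5/12×4/11 + 1/6×1/3
= 5/96 + 5/33 + 1/18 = 821/3168

P = 821/3168 ≈ 0.2592


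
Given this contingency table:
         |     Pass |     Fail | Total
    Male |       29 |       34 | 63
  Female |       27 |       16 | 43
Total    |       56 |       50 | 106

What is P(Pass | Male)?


P(Pass | Male) = 29/(29+34) = 29/63

P(Pass|Male) = 29/63 ≈ 46.03%


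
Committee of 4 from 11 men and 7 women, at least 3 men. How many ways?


Count by #men:
  3M,1W: C(11,3)×C(7,1)=1155
  4M,0W: C(11,4)×C(7,0)=330
Total = 1485

1485


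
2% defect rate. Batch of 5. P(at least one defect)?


P(all good) = (49/50)^5 = 282475249/312500000
P(≥1 defect) = 30024751/312500000

P = 30024751/312500000 ≈ 9.61%


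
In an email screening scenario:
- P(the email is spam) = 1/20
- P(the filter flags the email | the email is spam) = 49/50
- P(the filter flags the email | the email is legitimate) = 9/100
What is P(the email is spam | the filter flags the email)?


Using Bayes' theorem:
P(A|B) = P(B|A)·P(A) / P(B)

P(the filter flags the email) = 49/50 × 1/20 + 9/100 × 19/20
= 49/1000 + 171/2000 = 269/2000

P(the email is spam|the filter flags the email) = (49/1000) / (269/2000) = 98/269

P(the email is spam|the filter flags the email) = 98/269 ≈ 36.43%


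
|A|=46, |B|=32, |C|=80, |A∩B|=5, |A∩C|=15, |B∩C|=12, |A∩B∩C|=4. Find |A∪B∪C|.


|A∪B∪C| = 46+32+80-5-15-12+4 = 130

|A∪B∪C| = 130


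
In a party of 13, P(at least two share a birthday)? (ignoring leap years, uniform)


P(all different) = Π(365-i)/365 for i=0..12
= 0.805590
P(match) = 1 - 0.805590 = 0.194410

P ≈ 0.1944 ≈ 19.44%


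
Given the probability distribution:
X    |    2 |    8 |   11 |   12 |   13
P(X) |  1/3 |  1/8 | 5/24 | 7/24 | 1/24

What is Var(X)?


E[X] = 8
E[X²] = 1003/12
Var(X) = E[X²] - (E[X])² = 1003/12 - 64 = 235/12

Var(X) = 235/12 ≈ 19.5833


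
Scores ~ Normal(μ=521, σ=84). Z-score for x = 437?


z = (x - μ)/σ = (437 - 521)/84 = -1.0

z = -1.0


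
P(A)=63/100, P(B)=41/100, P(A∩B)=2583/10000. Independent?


P(A)×P(B) = 2583/10000
P(A∩B) = 2583/10000
Equal ✓ → Independent

Yes, independent


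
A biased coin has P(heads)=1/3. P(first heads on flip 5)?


Geometric: P(X=5) = (1-p)^(k-1)×p = (2/3)^4×1/3 = 16/243

P(X=5) = 16/243 ≈ 6.58%


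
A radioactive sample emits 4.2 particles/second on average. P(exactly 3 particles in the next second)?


Poisson(λ=4.2): P(X=3) = e^(-λ)×λ^k/k!
= e^(-4.2) × 4.2^3 / 3!
≈ 0.01499557682 × 74.088 / 6 ≈ 0.185165

P(X=3) ≈ 0.185165 ≈ 18.52%


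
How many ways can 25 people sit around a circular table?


Circular arrangements of 25 distinct objects: fix one position to break rotational symmetry.
(n-1)! = 24! = 620448401733239439360000

620448401733239439360000


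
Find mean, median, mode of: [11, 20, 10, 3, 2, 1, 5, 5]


Sorted: [1, 2, 3, 5, 5, 10, 11, 20]
Mean = 57/8
Median = 5
Freq: {11: 1, 20: 1, 10: 1, 3: 1, 2: 1, 1: 1, 5: 2}
Mode: [5]

Mean=57/8, Median=5, Mode=5


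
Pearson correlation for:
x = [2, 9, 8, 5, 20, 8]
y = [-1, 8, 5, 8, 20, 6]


n=6, Σx=52, Σy=46, Σxy=598, Σx²=638, Σy²=590
r = (6×598 - 52×46)/√((6×638 - 52²)(6×590 - 46²))
= 1196/√(1124×1424) = 1196/√1600576 ≈ 1196/1265.1387 ≈ 0.9454

r ≈ 0.9454


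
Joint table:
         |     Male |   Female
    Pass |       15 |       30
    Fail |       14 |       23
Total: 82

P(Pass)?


P(Pass) = (15+30)/82 = 45/82

P(Pass) = 45/82 ≈ 54.88%


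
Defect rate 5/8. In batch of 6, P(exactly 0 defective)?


Binomial: P(X=0) = C(6,0)×p^0×(1-p)^6
= 1 × 1 × 729/262144 = 729/262144

P(X=0) = 729/262144 ≈ 0.28%


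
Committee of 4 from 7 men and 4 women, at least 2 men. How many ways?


Count by #men:
  2M,2W: C(7,2)×C(4,2)=126
  3M,1W: C(7,3)×C(4,1)=140
  4M,0W: C(7,4)×C(4,0)=35
Total = 301

301


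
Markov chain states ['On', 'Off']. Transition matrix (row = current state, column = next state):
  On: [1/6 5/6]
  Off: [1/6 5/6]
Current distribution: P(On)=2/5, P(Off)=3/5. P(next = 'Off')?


P(next=Off) = Σᵢ P(now=i)×P(i→Off)
= 2/5×5/6 + 3/5×5/6
= 1/3 + 1/2 = 5/6

P = 5/6 ≈ 0.8333


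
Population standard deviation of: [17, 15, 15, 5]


Mean = 52/4 = 13
  (17-13)²=16
  (15-13)²=4
  (15-13)²=4
  (5-13)²=64
Σ(x-μ)² = 88
σ² = 88/4 = 22

σ = √(22) ≈ 4.6904


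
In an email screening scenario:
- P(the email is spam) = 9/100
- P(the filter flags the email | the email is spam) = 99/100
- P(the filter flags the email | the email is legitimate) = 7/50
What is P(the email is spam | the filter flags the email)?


Using Bayes' theorem:
P(A|B) = P(B|A)·P(A) / P(B)

P(the filter flags the email) = 99/100 × 9/100 + 7/50 × 91/100
= 891/10000 + 637/5000 = 433/2000

P(the email is spam|the filter flags the email) = (891/10000) / (433/2000) = 891/2165

P(the email is spam|the filter flags the email) = 891/2165 ≈ 41.15%


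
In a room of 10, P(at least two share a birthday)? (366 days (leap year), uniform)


P(all different) = Π(366-i)/366 for i=0..9
= 0.883355
P(match) = 1 - 0.883355 = 0.116645

P ≈ 0.1166 ≈ 11.66%


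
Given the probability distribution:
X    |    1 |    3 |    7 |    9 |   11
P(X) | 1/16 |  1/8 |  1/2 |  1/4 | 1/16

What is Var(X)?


E[X] = 55/8
E[X²] = 107/2
Var(X) = E[X²] - (E[X])² = 107/2 - 3025/64 = 399/64

Var(X) = 399/64 ≈ 6.2344


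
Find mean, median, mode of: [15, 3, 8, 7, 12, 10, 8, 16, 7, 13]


Sorted: [3, 7, 7, 8, 8, 10, 12, 13, 15, 16]
Mean = 99/10
Median = 9
Freq: {15: 1, 3: 1, 8: 2, 7: 2, 12: 1, 10: 1, 16: 1, 13: 1}
Mode: [7, 8]

Mean=99/10, Median=9, Mode=[7, 8]


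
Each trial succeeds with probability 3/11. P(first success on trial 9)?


Geometric: P(X=9) = (1-p)^(k-1)×p = (8/11)^8×3/11 = 50331648/2357947691

P(X=9) = 50331648/2357947691 ≈ 2.13%


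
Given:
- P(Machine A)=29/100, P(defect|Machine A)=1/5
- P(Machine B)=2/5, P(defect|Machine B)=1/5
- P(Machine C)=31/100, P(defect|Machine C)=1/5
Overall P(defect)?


P(B) = Σ P(B|Aᵢ)×P(Aᵢ)
  1/5×29/100 = 29/500
  1/5×2/5 = 2/25
  1/5×31/100 = 31/500
Sum = 1/5

P(defect) = 1/5 ≈ 20.00%


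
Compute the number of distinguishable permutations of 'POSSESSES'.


Letters: 9, freq: {'P': 1, 'O': 1, 'S': 5, 'E': 2}
9!/(1!×1!×5!×2!) = 362880/240 = 1512

1512


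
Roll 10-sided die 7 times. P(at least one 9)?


P(no 9)^7 = (9/10)^7 = 4782969/10000000
P(≥1) = 1 - 4782969/10000000 = 5217031/10000000

P = 5217031/10000000 ≈ 52.17%


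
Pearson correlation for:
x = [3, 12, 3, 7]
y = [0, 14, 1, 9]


n=4, Σx=25, Σy=24, Σxy=234, Σx²=211, Σy²=278
r = (4×234 - 25×24)/√((4×211 - 25²)(4×278 - 24²))
= 336/√(219×536) = 336/√117384 ≈ 336/342.6135 ≈ 0.9807

r ≈ 0.9807


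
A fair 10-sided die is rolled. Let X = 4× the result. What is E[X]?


E[die] = (1+10)/2 = 11/2
E[X] = 4 × 11/2 = 22

E[X] = 22


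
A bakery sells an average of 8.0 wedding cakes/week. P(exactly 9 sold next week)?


Poisson(λ=8.0): P(X=9) = e^(-λ)×λ^k/k!
= e^(-8.0) × 8.0^9 / 9!
≈ 0.0003354626279 × 134217728 / 362880 ≈ 0.124077

P(X=9) ≈ 0.124077 ≈ 12.41%


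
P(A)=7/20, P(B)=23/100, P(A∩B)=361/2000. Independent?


P(A)×P(B) = 161/2000
P(A∩B) = 361/2000
Not equal → NOT independent

No, not independent


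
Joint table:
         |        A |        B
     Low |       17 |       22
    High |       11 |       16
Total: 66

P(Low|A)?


P(Low|A) = 17/(17+11) = 17/28

P = 17/28 ≈ 60.71%


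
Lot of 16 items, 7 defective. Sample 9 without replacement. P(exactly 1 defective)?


Hypergeometric: C(7,1)×C(9,8)/C(16,9)
= 7×9/11440 = 63/11440

P(X=1) = 63/11440 ≈ 0.55%
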